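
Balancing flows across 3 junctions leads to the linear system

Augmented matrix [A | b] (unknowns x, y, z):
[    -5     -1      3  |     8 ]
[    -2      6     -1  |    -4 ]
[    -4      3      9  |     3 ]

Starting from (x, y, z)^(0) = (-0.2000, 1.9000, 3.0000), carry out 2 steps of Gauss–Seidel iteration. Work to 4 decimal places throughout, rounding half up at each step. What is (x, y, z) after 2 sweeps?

(-1.3573, -1.0643, 0.0849)

Iteration 1:
  x = (8 - (-1)·1.9000 - (3)·3.0000) / (-5) = -0.1800
  y = (-4 - (-2)·-0.1800 - (-1)·3.0000) / (6) = -0.2267
  z = (3 - (-4)·-0.1800 - (3)·-0.2267) / (9) = 0.3289
Iteration 2:
  x = (8 - (-1)·-0.2267 - (3)·0.3289) / (-5) = -1.3573
  y = (-4 - (-2)·-1.3573 - (-1)·0.3289) / (6) = -1.0643
  z = (3 - (-4)·-1.3573 - (3)·-1.0643) / (9) = 0.0849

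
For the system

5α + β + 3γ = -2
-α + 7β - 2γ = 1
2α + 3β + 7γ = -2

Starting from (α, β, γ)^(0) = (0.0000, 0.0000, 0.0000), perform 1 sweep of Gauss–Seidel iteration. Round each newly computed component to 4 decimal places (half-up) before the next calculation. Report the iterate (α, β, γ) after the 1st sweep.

(-0.4000, 0.0857, -0.2082)

Iteration 1:
  α = (-2 - (1)·0.0000 - (3)·0.0000) / (5) = -0.4000
  β = (1 - (-1)·-0.4000 - (-2)·0.0000) / (7) = 0.0857
  γ = (-2 - (2)·-0.4000 - (3)·0.0857) / (7) = -0.2082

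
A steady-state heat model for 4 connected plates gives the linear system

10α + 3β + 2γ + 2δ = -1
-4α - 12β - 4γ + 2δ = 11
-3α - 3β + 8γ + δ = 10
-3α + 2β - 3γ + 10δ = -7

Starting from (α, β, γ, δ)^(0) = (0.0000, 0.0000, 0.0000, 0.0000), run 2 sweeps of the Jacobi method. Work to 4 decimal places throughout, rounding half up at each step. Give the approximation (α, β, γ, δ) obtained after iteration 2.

Iteration 1:
  α = (-1 - (3)·0.0000 - (2)·0.0000 - (2)·0.0000) / (10) = -0.1000
  β = (11 - (-4)·0.0000 - (-4)·0.0000 - (2)·0.0000) / (-12) = -0.9167
  γ = (10 - (-3)·0.0000 - (-3)·0.0000 - (1)·0.0000) / (8) = 1.2500
  δ = (-7 - (-3)·0.0000 - (2)·0.0000 - (-3)·0.0000) / (10) = -0.7000
Iteration 2:
  α = (-1 - (3)·-0.9167 - (2)·1.2500 - (2)·-0.7000) / (10) = 0.0650
  β = (11 - (-4)·-0.1000 - (-4)·1.2500 - (2)·-0.7000) / (-12) = -1.4167
  γ = (10 - (-3)·-0.1000 - (-3)·-0.9167 - (1)·-0.7000) / (8) = 0.9562
  δ = (-7 - (-3)·-0.1000 - (2)·-0.9167 - (-3)·1.2500) / (10) = -0.1717

(0.0650, -1.4167, 0.9562, -0.1717)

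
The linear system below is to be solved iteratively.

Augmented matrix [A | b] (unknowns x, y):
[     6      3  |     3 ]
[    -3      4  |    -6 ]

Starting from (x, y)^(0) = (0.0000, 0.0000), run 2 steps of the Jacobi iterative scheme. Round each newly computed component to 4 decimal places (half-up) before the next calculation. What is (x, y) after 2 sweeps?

Iteration 1:
  x = (3 - (3)·0.0000) / (6) = 0.5000
  y = (-6 - (-3)·0.0000) / (4) = -1.5000
Iteration 2:
  x = (3 - (3)·-1.5000) / (6) = 1.2500
  y = (-6 - (-3)·0.5000) / (4) = -1.1250

(1.2500, -1.1250)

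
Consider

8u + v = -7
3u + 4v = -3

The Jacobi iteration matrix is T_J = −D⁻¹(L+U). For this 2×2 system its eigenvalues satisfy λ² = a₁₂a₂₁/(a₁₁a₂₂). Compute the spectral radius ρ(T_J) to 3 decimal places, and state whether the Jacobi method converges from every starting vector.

a₁₂a₂₁/(a₁₁a₂₂) = (1)·(3) / ((8)·(4)) = 0.093750
ρ = √|0.093750| = √0.093750 = 0.306
ρ < 1, so Jacobi converges

0.306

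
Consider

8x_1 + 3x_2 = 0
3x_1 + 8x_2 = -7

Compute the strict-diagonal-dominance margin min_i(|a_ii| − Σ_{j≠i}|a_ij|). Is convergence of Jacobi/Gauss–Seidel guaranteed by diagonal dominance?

row 1: |8| − (3) = 5
row 2: |8| − (3) = 5
minimum over rows = 5 → strictly diagonally dominant (convergence guaranteed)

5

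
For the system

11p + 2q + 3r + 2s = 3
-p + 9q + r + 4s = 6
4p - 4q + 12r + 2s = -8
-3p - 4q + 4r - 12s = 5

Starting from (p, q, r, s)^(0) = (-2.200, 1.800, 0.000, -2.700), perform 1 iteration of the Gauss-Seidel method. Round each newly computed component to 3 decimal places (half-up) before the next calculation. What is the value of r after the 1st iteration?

Iteration 1:
  p = (3 - (2)·1.800 - (3)·0.000 - (2)·-2.700) / (11) = 0.436
  q = (6 - (-1)·0.436 - (1)·0.000 - (4)·-2.700) / (9) = 1.915
  r = (-8 - (4)·0.436 - (-4)·1.915 - (2)·-2.700) / (12) = 0.276
  s = (5 - (-3)·0.436 - (-4)·1.915 - (4)·0.276) / (-12) = -1.072

0.276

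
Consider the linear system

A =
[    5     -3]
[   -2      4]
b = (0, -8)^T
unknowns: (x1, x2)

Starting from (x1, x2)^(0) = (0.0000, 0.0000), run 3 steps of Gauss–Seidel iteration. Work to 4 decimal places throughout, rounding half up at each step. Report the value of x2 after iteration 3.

Iteration 1:
  x1 = (0 - (-3)·0.0000) / (5) = 0.0000
  x2 = (-8 - (-2)·0.0000) / (4) = -2.0000
Iteration 2:
  x1 = (0 - (-3)·-2.0000) / (5) = -1.2000
  x2 = (-8 - (-2)·-1.2000) / (4) = -2.6000
Iteration 3:
  x1 = (0 - (-3)·-2.6000) / (5) = -1.5600
  x2 = (-8 - (-2)·-1.5600) / (4) = -2.7800

-2.7800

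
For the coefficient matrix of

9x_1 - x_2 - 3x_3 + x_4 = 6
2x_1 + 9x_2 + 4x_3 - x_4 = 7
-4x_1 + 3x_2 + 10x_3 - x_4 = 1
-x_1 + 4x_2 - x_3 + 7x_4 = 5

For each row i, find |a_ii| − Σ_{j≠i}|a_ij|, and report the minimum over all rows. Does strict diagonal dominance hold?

1

row 1: |9| − (1+3+1) = 4
row 2: |9| − (2+4+1) = 2
row 3: |10| − (4+3+1) = 2
row 4: |7| − (1+4+1) = 1
minimum over rows = 1 → strictly diagonally dominant (convergence guaranteed)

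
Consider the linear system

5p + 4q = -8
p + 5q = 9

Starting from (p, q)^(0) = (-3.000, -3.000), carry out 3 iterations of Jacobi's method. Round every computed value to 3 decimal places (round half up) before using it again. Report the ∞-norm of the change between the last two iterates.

0.864

Iteration 1:
  p = (-8 - (4)·-3.000) / (5) = 0.800
  q = (9 - (1)·-3.000) / (5) = 2.400
Iteration 2:
  p = (-8 - (4)·2.400) / (5) = -3.520
  q = (9 - (1)·0.800) / (5) = 1.640
Iteration 3:
  p = (-8 - (4)·1.640) / (5) = -2.912
  q = (9 - (1)·-3.520) / (5) = 2.504
Change: (0.608, 0.864) → max |·| = 0.864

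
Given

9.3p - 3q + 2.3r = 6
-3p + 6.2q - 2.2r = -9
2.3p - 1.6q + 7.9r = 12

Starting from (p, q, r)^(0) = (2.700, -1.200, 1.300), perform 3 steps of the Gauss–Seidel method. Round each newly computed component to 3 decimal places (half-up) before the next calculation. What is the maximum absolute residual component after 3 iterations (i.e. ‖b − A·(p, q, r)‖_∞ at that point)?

0.018

Iteration 1:
  p = (6 - (-3)·-1.200 - (2.3)·1.300) / (9.3) = -0.063
  q = (-9 - (-3)·-0.063 - (-2.2)·1.300) / (6.2) = -1.021
  r = (12 - (2.3)·-0.063 - (-1.6)·-1.021) / (7.9) = 1.331
Iteration 2:
  p = (6 - (-3)·-1.021 - (2.3)·1.331) / (9.3) = -0.013
  q = (-9 - (-3)·-0.013 - (-2.2)·1.331) / (6.2) = -0.986
  r = (12 - (2.3)·-0.013 - (-1.6)·-0.986) / (7.9) = 1.323
Iteration 3:
  p = (6 - (-3)·-0.986 - (2.3)·1.323) / (9.3) = 0.000
  q = (-9 - (-3)·0.000 - (-2.2)·1.323) / (6.2) = -0.982
  r = (12 - (2.3)·0.000 - (-1.6)·-0.982) / (7.9) = 1.320
Residual b − A·x = (0.018, -0.008, 0.001); ∞-norm = 0.018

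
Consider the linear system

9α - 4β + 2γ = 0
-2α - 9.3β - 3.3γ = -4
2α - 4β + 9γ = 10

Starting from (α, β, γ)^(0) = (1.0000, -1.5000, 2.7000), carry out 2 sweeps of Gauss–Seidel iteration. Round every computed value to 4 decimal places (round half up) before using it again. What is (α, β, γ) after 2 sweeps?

Iteration 1:
  α = (0 - (-4)·-1.5000 - (2)·2.7000) / (9) = -1.2667
  β = (-4 - (-2)·-1.2667 - (-3.3)·2.7000) / (-9.3) = -0.2555
  γ = (10 - (2)·-1.2667 - (-4)·-0.2555) / (9) = 1.2790
Iteration 2:
  α = (0 - (-4)·-0.2555 - (2)·1.2790) / (9) = -0.3978
  β = (-4 - (-2)·-0.3978 - (-3.3)·1.2790) / (-9.3) = 0.0618
  γ = (10 - (2)·-0.3978 - (-4)·0.0618) / (9) = 1.2270

(-0.3978, 0.0618, 1.2270)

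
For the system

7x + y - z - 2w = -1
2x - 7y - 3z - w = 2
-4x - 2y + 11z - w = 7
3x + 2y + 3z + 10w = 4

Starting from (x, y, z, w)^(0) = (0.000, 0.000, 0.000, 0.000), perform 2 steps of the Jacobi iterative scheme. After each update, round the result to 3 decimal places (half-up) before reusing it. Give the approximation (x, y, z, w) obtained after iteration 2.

Iteration 1:
  x = (-1 - (1)·0.000 - (-1)·0.000 - (-2)·0.000) / (7) = -0.143
  y = (2 - (2)·0.000 - (-3)·0.000 - (-1)·0.000) / (-7) = -0.286
  z = (7 - (-4)·0.000 - (-2)·0.000 - (-1)·0.000) / (11) = 0.636
  w = (4 - (3)·0.000 - (2)·0.000 - (3)·0.000) / (10) = 0.400
Iteration 2:
  x = (-1 - (1)·-0.286 - (-1)·0.636 - (-2)·0.400) / (7) = 0.103
  y = (2 - (2)·-0.143 - (-3)·0.636 - (-1)·0.400) / (-7) = -0.656
  z = (7 - (-4)·-0.143 - (-2)·-0.286 - (-1)·0.400) / (11) = 0.569
  w = (4 - (3)·-0.143 - (2)·-0.286 - (3)·0.636) / (10) = 0.309

(0.103, -0.656, 0.569, 0.309)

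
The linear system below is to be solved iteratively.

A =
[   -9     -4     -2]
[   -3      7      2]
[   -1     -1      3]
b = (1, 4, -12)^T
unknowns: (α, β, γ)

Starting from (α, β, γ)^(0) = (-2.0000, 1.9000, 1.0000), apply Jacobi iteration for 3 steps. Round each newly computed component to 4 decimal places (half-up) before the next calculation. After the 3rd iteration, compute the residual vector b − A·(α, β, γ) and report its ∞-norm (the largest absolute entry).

Iteration 1:
  α = (1 - (-4)·1.9000 - (-2)·1.0000) / (-9) = -1.1778
  β = (4 - (-3)·-2.0000 - (2)·1.0000) / (7) = -0.5714
  γ = (-12 - (-1)·-2.0000 - (-1)·1.9000) / (3) = -4.0333
Iteration 2:
  α = (1 - (-4)·-0.5714 - (-2)·-4.0333) / (-9) = 1.0391
  β = (4 - (-3)·-1.1778 - (2)·-4.0333) / (7) = 1.2190
  γ = (-12 - (-1)·-1.1778 - (-1)·-0.5714) / (3) = -4.5831
Iteration 3:
  α = (1 - (-4)·1.2190 - (-2)·-4.5831) / (-9) = 0.3656
  β = (4 - (-3)·1.0391 - (2)·-4.5831) / (7) = 2.3262
  γ = (-12 - (-1)·1.0391 - (-1)·1.2190) / (3) = -3.2473
Residual b − A·x = (7.1006, -4.6920, 0.4337); ∞-norm = 7.1006

7.1006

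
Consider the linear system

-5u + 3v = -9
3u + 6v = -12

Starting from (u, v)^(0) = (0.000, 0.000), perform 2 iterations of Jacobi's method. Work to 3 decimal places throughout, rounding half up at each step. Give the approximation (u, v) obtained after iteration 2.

(0.600, -2.900)

Iteration 1:
  u = (-9 - (3)·0.000) / (-5) = 1.800
  v = (-12 - (3)·0.000) / (6) = -2.000
Iteration 2:
  u = (-9 - (3)·-2.000) / (-5) = 0.600
  v = (-12 - (3)·1.800) / (6) = -2.900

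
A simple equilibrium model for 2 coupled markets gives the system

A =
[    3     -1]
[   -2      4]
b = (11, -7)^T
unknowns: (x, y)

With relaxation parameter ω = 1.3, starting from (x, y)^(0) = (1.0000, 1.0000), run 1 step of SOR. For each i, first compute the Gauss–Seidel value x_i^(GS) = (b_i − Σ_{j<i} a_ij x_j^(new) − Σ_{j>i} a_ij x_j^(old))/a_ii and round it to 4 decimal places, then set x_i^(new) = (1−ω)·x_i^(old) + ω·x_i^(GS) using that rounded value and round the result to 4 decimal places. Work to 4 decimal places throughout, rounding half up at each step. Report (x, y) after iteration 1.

(4.9000, 0.6100)

Iteration 1:
  x: GS value = (11 - (-1)·1.0000) / (3) = 4.0000;  x ← (1−ω)·1.0000 + ω·4.0000 = 4.9000
  y: GS value = (-7 - (-2)·4.9000) / (4) = 0.7000;  y ← (1−ω)·1.0000 + ω·0.7000 = 0.6100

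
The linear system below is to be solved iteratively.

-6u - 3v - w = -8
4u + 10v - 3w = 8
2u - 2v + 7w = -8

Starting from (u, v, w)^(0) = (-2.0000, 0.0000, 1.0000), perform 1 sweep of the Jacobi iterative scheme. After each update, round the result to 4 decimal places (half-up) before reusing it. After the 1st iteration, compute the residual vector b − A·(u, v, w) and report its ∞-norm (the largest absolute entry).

17.3810

Iteration 1:
  u = (-8 - (-3)·0.0000 - (-1)·1.0000) / (-6) = 1.1667
  v = (8 - (4)·-2.0000 - (-3)·1.0000) / (10) = 1.9000
  w = (-8 - (2)·-2.0000 - (-2)·0.0000) / (7) = -0.5714
Residual b − A·x = (4.1288, -17.3810, -2.5336); ∞-norm = 17.3810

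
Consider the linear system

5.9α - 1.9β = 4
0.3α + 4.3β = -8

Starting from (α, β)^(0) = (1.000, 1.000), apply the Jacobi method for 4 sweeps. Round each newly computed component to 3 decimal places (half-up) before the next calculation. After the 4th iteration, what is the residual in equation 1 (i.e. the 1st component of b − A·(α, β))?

Iteration 1:
  α = (4 - (-1.9)·1.000) / (5.9) = 1.000
  β = (-8 - (0.3)·1.000) / (4.3) = -1.930
Iteration 2:
  α = (4 - (-1.9)·-1.930) / (5.9) = 0.056
  β = (-8 - (0.3)·1.000) / (4.3) = -1.930
Iteration 3:
  α = (4 - (-1.9)·-1.930) / (5.9) = 0.056
  β = (-8 - (0.3)·0.056) / (4.3) = -1.864
Iteration 4:
  α = (4 - (-1.9)·-1.864) / (5.9) = 0.078
  β = (-8 - (0.3)·0.056) / (4.3) = -1.864
Residual b − A·x = (-0.002, -0.008)

-0.002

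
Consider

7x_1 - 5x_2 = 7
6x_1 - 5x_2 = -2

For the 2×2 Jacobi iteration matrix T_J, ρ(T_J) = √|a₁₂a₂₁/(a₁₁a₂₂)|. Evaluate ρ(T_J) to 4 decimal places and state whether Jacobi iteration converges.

0.9258

a₁₂a₂₁/(a₁₁a₂₂) = (-5)·(6) / ((7)·(-5)) = 0.857143
ρ = √|0.857143| = √0.857143 = 0.9258
ρ < 1, so Jacobi converges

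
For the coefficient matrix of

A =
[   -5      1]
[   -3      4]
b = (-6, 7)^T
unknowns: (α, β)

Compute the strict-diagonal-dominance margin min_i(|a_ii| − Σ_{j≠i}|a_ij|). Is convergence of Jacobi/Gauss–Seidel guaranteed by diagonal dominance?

1

row 1: |-5| − (1) = 4
row 2: |4| − (3) = 1
minimum over rows = 1 → strictly diagonally dominant (convergence guaranteed)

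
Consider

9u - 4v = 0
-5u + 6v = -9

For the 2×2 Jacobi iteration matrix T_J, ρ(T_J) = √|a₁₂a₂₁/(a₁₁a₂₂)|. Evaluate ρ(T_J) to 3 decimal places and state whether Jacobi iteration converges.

0.609

a₁₂a₂₁/(a₁₁a₂₂) = (-4)·(-5) / ((9)·(6)) = 0.370370
ρ = √|0.370370| = √0.370370 = 0.609
ρ < 1, so Jacobi converges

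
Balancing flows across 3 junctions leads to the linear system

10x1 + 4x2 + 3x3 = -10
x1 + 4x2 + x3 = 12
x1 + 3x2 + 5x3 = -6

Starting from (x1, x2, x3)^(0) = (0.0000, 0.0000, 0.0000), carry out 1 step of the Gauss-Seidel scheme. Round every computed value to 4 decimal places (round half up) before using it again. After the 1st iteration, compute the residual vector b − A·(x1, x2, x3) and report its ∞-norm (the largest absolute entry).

4.1500

Iteration 1:
  x1 = (-10 - (4)·0.0000 - (3)·0.0000) / (10) = -1.0000
  x2 = (12 - (1)·-1.0000 - (1)·0.0000) / (4) = 3.2500
  x3 = (-6 - (1)·-1.0000 - (3)·3.2500) / (5) = -2.9500
Residual b − A·x = (-4.1500, 2.9500, 0.0000); ∞-norm = 4.1500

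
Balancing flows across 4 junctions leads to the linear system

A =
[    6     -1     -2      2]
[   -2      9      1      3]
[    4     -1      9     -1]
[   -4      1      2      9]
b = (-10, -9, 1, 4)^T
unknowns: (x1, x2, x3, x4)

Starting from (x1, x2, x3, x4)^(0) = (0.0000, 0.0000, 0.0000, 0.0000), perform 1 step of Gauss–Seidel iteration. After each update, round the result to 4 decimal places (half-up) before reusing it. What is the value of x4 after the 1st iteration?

Iteration 1:
  x1 = (-10 - (-1)·0.0000 - (-2)·0.0000 - (2)·0.0000) / (6) = -1.6667
  x2 = (-9 - (-2)·-1.6667 - (1)·0.0000 - (3)·0.0000) / (9) = -1.3704
  x3 = (1 - (4)·-1.6667 - (-1)·-1.3704 - (-1)·0.0000) / (9) = 0.6996
  x4 = (4 - (-4)·-1.6667 - (1)·-1.3704 - (2)·0.6996) / (9) = -0.2995

-0.2995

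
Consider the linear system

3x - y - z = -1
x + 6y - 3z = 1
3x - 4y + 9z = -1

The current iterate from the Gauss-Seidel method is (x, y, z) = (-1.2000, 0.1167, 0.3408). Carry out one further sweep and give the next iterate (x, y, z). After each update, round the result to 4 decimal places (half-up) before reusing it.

(-0.1808, 0.3672, 0.1124)

One sweep:
  x = (-1 - (-1)·0.1167 - (-1)·0.3408) / (3) = -0.1808
  y = (1 - (1)·-0.1808 - (-3)·0.3408) / (6) = 0.3672
  z = (-1 - (3)·-0.1808 - (-4)·0.3672) / (9) = 0.1124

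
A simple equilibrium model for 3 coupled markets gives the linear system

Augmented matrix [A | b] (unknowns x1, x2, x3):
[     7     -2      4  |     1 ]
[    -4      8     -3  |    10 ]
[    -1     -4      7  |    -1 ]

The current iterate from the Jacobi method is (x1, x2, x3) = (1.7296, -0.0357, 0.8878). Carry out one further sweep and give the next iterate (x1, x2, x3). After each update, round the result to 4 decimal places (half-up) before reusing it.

One sweep:
  x1 = (1 - (-2)·-0.0357 - (4)·0.8878) / (7) = -0.3747
  x2 = (10 - (-4)·1.7296 - (-3)·0.8878) / (8) = 2.4477
  x3 = (-1 - (-1)·1.7296 - (-4)·-0.0357) / (7) = 0.0838

(-0.3747, 2.4477, 0.0838)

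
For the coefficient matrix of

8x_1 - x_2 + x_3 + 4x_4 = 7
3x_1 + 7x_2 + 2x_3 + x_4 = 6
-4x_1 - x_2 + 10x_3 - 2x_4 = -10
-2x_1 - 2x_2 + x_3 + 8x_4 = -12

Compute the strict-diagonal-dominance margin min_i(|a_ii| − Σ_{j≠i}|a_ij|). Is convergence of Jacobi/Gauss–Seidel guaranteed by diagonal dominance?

row 1: |8| − (1+1+4) = 2
row 2: |7| − (3+2+1) = 1
row 3: |10| − (4+1+2) = 3
row 4: |8| − (2+2+1) = 3
minimum over rows = 1 → strictly diagonally dominant (convergence guaranteed)

1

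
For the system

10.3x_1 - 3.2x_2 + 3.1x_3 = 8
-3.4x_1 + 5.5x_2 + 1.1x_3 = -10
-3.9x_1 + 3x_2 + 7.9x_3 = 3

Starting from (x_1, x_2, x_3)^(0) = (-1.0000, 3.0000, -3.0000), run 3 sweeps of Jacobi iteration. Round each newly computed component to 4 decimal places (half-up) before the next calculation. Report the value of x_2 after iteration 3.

Iteration 1:
  x_1 = (8 - (-3.2)·3.0000 - (3.1)·-3.0000) / (10.3) = 2.6117
  x_2 = (-10 - (-3.4)·-1.0000 - (1.1)·-3.0000) / (5.5) = -1.8364
  x_3 = (3 - (-3.9)·-1.0000 - (3)·3.0000) / (7.9) = -1.2532
Iteration 2:
  x_1 = (8 - (-3.2)·-1.8364 - (3.1)·-1.2532) / (10.3) = 0.5833
  x_2 = (-10 - (-3.4)·2.6117 - (1.1)·-1.2532) / (5.5) = 0.0470
  x_3 = (3 - (-3.9)·2.6117 - (3)·-1.8364) / (7.9) = 2.3664
Iteration 3:
  x_1 = (8 - (-3.2)·0.0470 - (3.1)·2.3664) / (10.3) = 0.0791
  x_2 = (-10 - (-3.4)·0.5833 - (1.1)·2.3664) / (5.5) = -1.9309
  x_3 = (3 - (-3.9)·0.5833 - (3)·0.0470) / (7.9) = 0.6499

-1.9309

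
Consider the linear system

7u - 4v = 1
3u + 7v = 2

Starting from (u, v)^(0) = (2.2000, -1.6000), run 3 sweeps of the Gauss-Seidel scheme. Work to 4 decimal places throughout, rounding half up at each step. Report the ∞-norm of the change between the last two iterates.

0.3101

Iteration 1:
  u = (1 - (-4)·-1.6000) / (7) = -0.7714
  v = (2 - (3)·-0.7714) / (7) = 0.6163
Iteration 2:
  u = (1 - (-4)·0.6163) / (7) = 0.4950
  v = (2 - (3)·0.4950) / (7) = 0.0736
Iteration 3:
  u = (1 - (-4)·0.0736) / (7) = 0.1849
  v = (2 - (3)·0.1849) / (7) = 0.2065
Change: (-0.3101, 0.1329) → max |·| = 0.3101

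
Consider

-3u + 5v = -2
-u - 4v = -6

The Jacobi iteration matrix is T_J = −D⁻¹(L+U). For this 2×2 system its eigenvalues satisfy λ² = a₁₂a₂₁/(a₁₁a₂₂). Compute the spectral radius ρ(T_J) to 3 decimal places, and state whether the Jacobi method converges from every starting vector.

0.645

a₁₂a₂₁/(a₁₁a₂₂) = (5)·(-1) / ((-3)·(-4)) = -0.416667
ρ = √|-0.416667| = √0.416667 = 0.645
ρ < 1, so Jacobi converges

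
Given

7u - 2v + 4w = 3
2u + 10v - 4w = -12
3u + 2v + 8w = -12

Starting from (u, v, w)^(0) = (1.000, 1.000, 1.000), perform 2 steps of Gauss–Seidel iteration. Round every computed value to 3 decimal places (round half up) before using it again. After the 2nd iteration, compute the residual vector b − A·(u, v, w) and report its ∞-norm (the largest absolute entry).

Iteration 1:
  u = (3 - (-2)·1.000 - (4)·1.000) / (7) = 0.143
  v = (-12 - (2)·0.143 - (-4)·1.000) / (10) = -0.829
  w = (-12 - (3)·0.143 - (2)·-0.829) / (8) = -1.346
Iteration 2:
  u = (3 - (-2)·-0.829 - (4)·-1.346) / (7) = 0.961
  v = (-12 - (2)·0.961 - (-4)·-1.346) / (10) = -1.931
  w = (-12 - (3)·0.961 - (2)·-1.931) / (8) = -1.378
Residual b − A·x = (-2.077, -0.124, 0.003); ∞-norm = 2.077

2.077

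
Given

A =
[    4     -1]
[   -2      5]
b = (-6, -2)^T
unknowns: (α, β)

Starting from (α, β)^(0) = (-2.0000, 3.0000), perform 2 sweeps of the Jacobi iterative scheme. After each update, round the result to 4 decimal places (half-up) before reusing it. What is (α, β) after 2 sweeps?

(-1.8000, -0.7000)

Iteration 1:
  α = (-6 - (-1)·3.0000) / (4) = -0.7500
  β = (-2 - (-2)·-2.0000) / (5) = -1.2000
Iteration 2:
  α = (-6 - (-1)·-1.2000) / (4) = -1.8000
  β = (-2 - (-2)·-0.7500) / (5) = -0.7000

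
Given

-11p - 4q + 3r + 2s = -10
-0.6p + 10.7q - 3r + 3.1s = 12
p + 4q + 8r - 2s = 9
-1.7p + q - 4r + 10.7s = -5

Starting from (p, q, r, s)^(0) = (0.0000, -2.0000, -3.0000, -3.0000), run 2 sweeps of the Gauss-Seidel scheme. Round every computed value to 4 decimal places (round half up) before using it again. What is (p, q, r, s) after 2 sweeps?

Iteration 1:
  p = (-10 - (-4)·-2.0000 - (3)·-3.0000 - (2)·-3.0000) / (-11) = 0.2727
  q = (12 - (-0.6)·0.2727 - (-3)·-3.0000 - (3.1)·-3.0000) / (10.7) = 1.1648
  r = (9 - (1)·0.2727 - (4)·1.1648 - (-2)·-3.0000) / (8) = -0.2415
  s = (-5 - (-1.7)·0.2727 - (1)·1.1648 - (-4)·-0.2415) / (10.7) = -0.6231
Iteration 2:
  p = (-10 - (-4)·1.1648 - (3)·-0.2415 - (2)·-0.6231) / (-11) = 0.3064
  q = (12 - (-0.6)·0.3064 - (-3)·-0.2415 - (3.1)·-0.6231) / (10.7) = 1.2515
  r = (9 - (1)·0.3064 - (4)·1.2515 - (-2)·-0.6231) / (8) = 0.3052
  s = (-5 - (-1.7)·0.3064 - (1)·1.2515 - (-4)·0.3052) / (10.7) = -0.4215

(0.3064, 1.2515, 0.3052, -0.4215)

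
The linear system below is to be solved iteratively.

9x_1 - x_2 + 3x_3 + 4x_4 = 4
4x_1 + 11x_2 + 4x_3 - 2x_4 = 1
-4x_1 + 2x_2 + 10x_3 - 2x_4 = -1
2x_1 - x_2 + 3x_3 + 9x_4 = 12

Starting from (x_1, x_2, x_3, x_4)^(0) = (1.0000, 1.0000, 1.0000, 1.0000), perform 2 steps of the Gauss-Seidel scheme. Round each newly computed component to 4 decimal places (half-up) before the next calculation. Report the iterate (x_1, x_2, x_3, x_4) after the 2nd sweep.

Iteration 1:
  x_1 = (4 - (-1)·1.0000 - (3)·1.0000 - (4)·1.0000) / (9) = -0.2222
  x_2 = (1 - (4)·-0.2222 - (4)·1.0000 - (-2)·1.0000) / (11) = -0.0101
  x_3 = (-1 - (-4)·-0.2222 - (2)·-0.0101 - (-2)·1.0000) / (10) = 0.0131
  x_4 = (12 - (2)·-0.2222 - (-1)·-0.0101 - (3)·0.0131) / (9) = 1.3772
Iteration 2:
  x_1 = (4 - (-1)·-0.0101 - (3)·0.0131 - (4)·1.3772) / (9) = -0.1731
  x_2 = (1 - (4)·-0.1731 - (4)·0.0131 - (-2)·1.3772) / (11) = 0.3995
  x_3 = (-1 - (-4)·-0.1731 - (2)·0.3995 - (-2)·1.3772) / (10) = 0.0263
  x_4 = (12 - (2)·-0.1731 - (-1)·0.3995 - (3)·0.0263) / (9) = 1.4074

(-0.1731, 0.3995, 0.0263, 1.4074)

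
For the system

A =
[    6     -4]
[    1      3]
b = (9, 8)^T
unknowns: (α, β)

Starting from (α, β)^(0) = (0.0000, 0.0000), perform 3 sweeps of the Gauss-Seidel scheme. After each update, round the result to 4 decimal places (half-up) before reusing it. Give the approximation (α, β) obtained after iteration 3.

(2.6235, 1.7922)

Iteration 1:
  α = (9 - (-4)·0.0000) / (6) = 1.5000
  β = (8 - (1)·1.5000) / (3) = 2.1667
Iteration 2:
  α = (9 - (-4)·2.1667) / (6) = 2.9445
  β = (8 - (1)·2.9445) / (3) = 1.6852
Iteration 3:
  α = (9 - (-4)·1.6852) / (6) = 2.6235
  β = (8 - (1)·2.6235) / (3) = 1.7922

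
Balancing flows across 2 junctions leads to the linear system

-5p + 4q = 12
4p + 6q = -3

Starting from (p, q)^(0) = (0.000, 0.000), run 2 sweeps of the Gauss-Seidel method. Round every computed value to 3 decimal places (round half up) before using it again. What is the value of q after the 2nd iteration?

0.513

Iteration 1:
  p = (12 - (4)·0.000) / (-5) = -2.400
  q = (-3 - (4)·-2.400) / (6) = 1.100
Iteration 2:
  p = (12 - (4)·1.100) / (-5) = -1.520
  q = (-3 - (4)·-1.520) / (6) = 0.513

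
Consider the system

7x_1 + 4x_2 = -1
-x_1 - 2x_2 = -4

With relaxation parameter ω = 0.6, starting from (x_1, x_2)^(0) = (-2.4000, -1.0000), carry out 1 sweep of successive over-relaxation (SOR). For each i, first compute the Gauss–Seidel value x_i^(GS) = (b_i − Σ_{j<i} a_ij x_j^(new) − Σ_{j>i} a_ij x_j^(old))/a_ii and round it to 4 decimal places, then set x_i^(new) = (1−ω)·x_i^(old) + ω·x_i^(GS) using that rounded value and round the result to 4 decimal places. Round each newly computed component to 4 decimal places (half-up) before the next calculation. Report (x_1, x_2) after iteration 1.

(-0.7028, 1.0108)

Iteration 1:
  x_1: GS value = (-1 - (4)·-1.0000) / (7) = 0.4286;  x_1 ← (1−ω)·-2.4000 + ω·0.4286 = -0.7028
  x_2: GS value = (-4 - (-1)·-0.7028) / (-2) = 2.3514;  x_2 ← (1−ω)·-1.0000 + ω·2.3514 = 1.0108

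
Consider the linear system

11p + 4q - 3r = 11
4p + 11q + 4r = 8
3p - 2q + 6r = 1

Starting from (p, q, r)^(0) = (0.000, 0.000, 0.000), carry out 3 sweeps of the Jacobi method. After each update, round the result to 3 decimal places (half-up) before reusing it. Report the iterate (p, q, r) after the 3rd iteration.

(0.865, 0.476, -0.123)

Iteration 1:
  p = (11 - (4)·0.000 - (-3)·0.000) / (11) = 1.000
  q = (8 - (4)·0.000 - (4)·0.000) / (11) = 0.727
  r = (1 - (3)·0.000 - (-2)·0.000) / (6) = 0.167
Iteration 2:
  p = (11 - (4)·0.727 - (-3)·0.167) / (11) = 0.781
  q = (8 - (4)·1.000 - (4)·0.167) / (11) = 0.303
  r = (1 - (3)·1.000 - (-2)·0.727) / (6) = -0.091
Iteration 3:
  p = (11 - (4)·0.303 - (-3)·-0.091) / (11) = 0.865
  q = (8 - (4)·0.781 - (4)·-0.091) / (11) = 0.476
  r = (1 - (3)·0.781 - (-2)·0.303) / (6) = -0.123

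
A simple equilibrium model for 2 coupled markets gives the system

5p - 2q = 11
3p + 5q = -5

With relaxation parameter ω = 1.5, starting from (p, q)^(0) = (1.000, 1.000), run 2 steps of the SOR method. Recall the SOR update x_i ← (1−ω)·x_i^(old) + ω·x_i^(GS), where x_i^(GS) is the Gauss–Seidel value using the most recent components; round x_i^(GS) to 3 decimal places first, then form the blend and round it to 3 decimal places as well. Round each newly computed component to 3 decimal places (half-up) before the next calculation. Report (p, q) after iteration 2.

(-1.436, 2.323)

Iteration 1:
  p: GS value = (11 - (-2)·1.000) / (5) = 2.600;  p ← (1−ω)·1.000 + ω·2.600 = 3.400
  q: GS value = (-5 - (3)·3.400) / (5) = -3.040;  q ← (1−ω)·1.000 + ω·-3.040 = -5.060
Iteration 2:
  p: GS value = (11 - (-2)·-5.060) / (5) = 0.176;  p ← (1−ω)·3.400 + ω·0.176 = -1.436
  q: GS value = (-5 - (3)·-1.436) / (5) = -0.138;  q ← (1−ω)·-5.060 + ω·-0.138 = 2.323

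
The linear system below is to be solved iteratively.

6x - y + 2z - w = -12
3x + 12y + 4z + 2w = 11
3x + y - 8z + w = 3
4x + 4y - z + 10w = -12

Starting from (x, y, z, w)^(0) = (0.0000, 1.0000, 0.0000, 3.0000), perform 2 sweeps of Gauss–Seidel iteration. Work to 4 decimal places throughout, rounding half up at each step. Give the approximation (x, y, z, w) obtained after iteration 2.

(-1.9075, 1.6968, -1.0041, -1.2161)

Iteration 1:
  x = (-12 - (-1)·1.0000 - (2)·0.0000 - (-1)·3.0000) / (6) = -1.3333
  y = (11 - (3)·-1.3333 - (4)·0.0000 - (2)·3.0000) / (12) = 0.7500
  z = (3 - (3)·-1.3333 - (1)·0.7500 - (1)·3.0000) / (-8) = -0.4062
  w = (-12 - (4)·-1.3333 - (4)·0.7500 - (-1)·-0.4062) / (10) = -1.0073
Iteration 2:
  x = (-12 - (-1)·0.7500 - (2)·-0.4062 - (-1)·-1.0073) / (6) = -1.9075
  y = (11 - (3)·-1.9075 - (4)·-0.4062 - (2)·-1.0073) / (12) = 1.6968
  z = (3 - (3)·-1.9075 - (1)·1.6968 - (1)·-1.0073) / (-8) = -1.0041
  w = (-12 - (4)·-1.9075 - (4)·1.6968 - (-1)·-1.0041) / (10) = -1.2161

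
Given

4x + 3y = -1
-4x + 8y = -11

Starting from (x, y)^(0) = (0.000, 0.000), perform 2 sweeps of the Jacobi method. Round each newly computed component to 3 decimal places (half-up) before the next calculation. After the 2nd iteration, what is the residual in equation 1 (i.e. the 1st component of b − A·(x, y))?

0.376

Iteration 1:
  x = (-1 - (3)·0.000) / (4) = -0.250
  y = (-11 - (-4)·0.000) / (8) = -1.375
Iteration 2:
  x = (-1 - (3)·-1.375) / (4) = 0.781
  y = (-11 - (-4)·-0.250) / (8) = -1.500
Residual b − A·x = (0.376, 4.124)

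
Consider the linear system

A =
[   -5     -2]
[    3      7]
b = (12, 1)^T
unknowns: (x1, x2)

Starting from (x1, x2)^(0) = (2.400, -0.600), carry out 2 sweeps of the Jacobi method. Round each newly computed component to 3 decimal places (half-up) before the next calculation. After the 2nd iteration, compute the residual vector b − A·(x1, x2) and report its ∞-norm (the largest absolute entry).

Iteration 1:
  x1 = (12 - (-2)·-0.600) / (-5) = -2.160
  x2 = (1 - (3)·2.400) / (7) = -0.886
Iteration 2:
  x1 = (12 - (-2)·-0.886) / (-5) = -2.046
  x2 = (1 - (3)·-2.160) / (7) = 1.069
Residual b − A·x = (3.908, -0.345); ∞-norm = 3.908

3.908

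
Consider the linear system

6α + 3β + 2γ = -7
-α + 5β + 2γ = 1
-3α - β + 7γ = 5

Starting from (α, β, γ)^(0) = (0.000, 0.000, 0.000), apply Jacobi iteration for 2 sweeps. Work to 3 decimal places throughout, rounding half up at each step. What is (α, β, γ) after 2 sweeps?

(-1.505, -0.319, 0.243)

Iteration 1:
  α = (-7 - (3)·0.000 - (2)·0.000) / (6) = -1.167
  β = (1 - (-1)·0.000 - (2)·0.000) / (5) = 0.200
  γ = (5 - (-3)·0.000 - (-1)·0.000) / (7) = 0.714
Iteration 2:
  α = (-7 - (3)·0.200 - (2)·0.714) / (6) = -1.505
  β = (1 - (-1)·-1.167 - (2)·0.714) / (5) = -0.319
  γ = (5 - (-3)·-1.167 - (-1)·0.200) / (7) = 0.243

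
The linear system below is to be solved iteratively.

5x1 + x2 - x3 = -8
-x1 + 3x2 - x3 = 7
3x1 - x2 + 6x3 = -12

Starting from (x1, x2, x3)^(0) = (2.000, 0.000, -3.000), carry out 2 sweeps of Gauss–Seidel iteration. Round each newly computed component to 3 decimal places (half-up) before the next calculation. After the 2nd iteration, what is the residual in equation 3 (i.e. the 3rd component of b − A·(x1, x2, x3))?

0.000

Iteration 1:
  x1 = (-8 - (1)·0.000 - (-1)·-3.000) / (5) = -2.200
  x2 = (7 - (-1)·-2.200 - (-1)·-3.000) / (3) = 0.600
  x3 = (-12 - (3)·-2.200 - (-1)·0.600) / (6) = -0.800
Iteration 2:
  x1 = (-8 - (1)·0.600 - (-1)·-0.800) / (5) = -1.880
  x2 = (7 - (-1)·-1.880 - (-1)·-0.800) / (3) = 1.440
  x3 = (-12 - (3)·-1.880 - (-1)·1.440) / (6) = -0.820
Residual b − A·x = (-0.860, -0.020, 0.000)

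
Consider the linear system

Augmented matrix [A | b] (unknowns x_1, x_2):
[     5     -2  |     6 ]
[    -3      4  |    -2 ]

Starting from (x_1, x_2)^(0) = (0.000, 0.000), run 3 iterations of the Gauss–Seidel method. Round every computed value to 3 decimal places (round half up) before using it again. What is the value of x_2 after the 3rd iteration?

Iteration 1:
  x_1 = (6 - (-2)·0.000) / (5) = 1.200
  x_2 = (-2 - (-3)·1.200) / (4) = 0.400
Iteration 2:
  x_1 = (6 - (-2)·0.400) / (5) = 1.360
  x_2 = (-2 - (-3)·1.360) / (4) = 0.520
Iteration 3:
  x_1 = (6 - (-2)·0.520) / (5) = 1.408
  x_2 = (-2 - (-3)·1.408) / (4) = 0.556

0.556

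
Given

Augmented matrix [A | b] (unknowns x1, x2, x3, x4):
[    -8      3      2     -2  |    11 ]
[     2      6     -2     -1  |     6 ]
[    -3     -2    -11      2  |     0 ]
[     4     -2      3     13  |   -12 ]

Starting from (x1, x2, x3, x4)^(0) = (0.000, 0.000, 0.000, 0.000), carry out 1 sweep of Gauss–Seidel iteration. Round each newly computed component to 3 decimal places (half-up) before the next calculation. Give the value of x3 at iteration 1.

Iteration 1:
  x1 = (11 - (3)·0.000 - (2)·0.000 - (-2)·0.000) / (-8) = -1.375
  x2 = (6 - (2)·-1.375 - (-2)·0.000 - (-1)·0.000) / (6) = 1.458
  x3 = (0 - (-3)·-1.375 - (-2)·1.458 - (2)·0.000) / (-11) = 0.110
  x4 = (-12 - (4)·-1.375 - (-2)·1.458 - (3)·0.110) / (13) = -0.301

0.110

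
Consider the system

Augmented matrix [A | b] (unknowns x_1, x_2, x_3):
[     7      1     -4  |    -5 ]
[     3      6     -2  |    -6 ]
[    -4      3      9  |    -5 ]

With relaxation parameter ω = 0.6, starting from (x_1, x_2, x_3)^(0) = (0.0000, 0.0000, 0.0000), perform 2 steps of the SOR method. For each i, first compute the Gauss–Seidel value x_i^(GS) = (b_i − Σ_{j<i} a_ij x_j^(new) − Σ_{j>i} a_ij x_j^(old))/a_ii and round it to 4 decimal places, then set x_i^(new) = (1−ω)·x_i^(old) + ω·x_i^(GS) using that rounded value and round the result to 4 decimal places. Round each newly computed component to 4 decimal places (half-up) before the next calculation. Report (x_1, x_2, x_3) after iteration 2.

Iteration 1:
  x_1: GS value = (-5 - (1)·0.0000 - (-4)·0.0000) / (7) = -0.7143;  x_1 ← (1−ω)·0.0000 + ω·-0.7143 = -0.4286
  x_2: GS value = (-6 - (3)·-0.4286 - (-2)·0.0000) / (6) = -0.7857;  x_2 ← (1−ω)·0.0000 + ω·-0.7857 = -0.4714
  x_3: GS value = (-5 - (-4)·-0.4286 - (3)·-0.4714) / (9) = -0.5889;  x_3 ← (1−ω)·0.0000 + ω·-0.5889 = -0.3533
Iteration 2:
  x_1: GS value = (-5 - (1)·-0.4714 - (-4)·-0.3533) / (7) = -0.8488;  x_1 ← (1−ω)·-0.4286 + ω·-0.8488 = -0.6807
  x_2: GS value = (-6 - (3)·-0.6807 - (-2)·-0.3533) / (6) = -0.7774;  x_2 ← (1−ω)·-0.4714 + ω·-0.7774 = -0.6550
  x_3: GS value = (-5 - (-4)·-0.6807 - (3)·-0.6550) / (9) = -0.6398;  x_3 ← (1−ω)·-0.3533 + ω·-0.6398 = -0.5252

(-0.6807, -0.6550, -0.5252)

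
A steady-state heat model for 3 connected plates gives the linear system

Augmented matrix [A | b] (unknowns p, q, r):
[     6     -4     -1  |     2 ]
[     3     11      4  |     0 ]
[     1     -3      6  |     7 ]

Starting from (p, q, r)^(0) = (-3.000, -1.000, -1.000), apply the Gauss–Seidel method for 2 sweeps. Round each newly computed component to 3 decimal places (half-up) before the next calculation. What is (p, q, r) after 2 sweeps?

Iteration 1:
  p = (2 - (-4)·-1.000 - (-1)·-1.000) / (6) = -0.500
  q = (0 - (3)·-0.500 - (4)·-1.000) / (11) = 0.500
  r = (7 - (1)·-0.500 - (-3)·0.500) / (6) = 1.500
Iteration 2:
  p = (2 - (-4)·0.500 - (-1)·1.500) / (6) = 0.917
  q = (0 - (3)·0.917 - (4)·1.500) / (11) = -0.796
  r = (7 - (1)·0.917 - (-3)·-0.796) / (6) = 0.616

(0.917, -0.796, 0.616)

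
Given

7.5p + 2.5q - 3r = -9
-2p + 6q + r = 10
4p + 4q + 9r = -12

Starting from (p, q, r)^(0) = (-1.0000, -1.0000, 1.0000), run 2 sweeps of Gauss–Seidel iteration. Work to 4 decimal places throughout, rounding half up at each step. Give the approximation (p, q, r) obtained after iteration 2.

(-2.3375, 1.1747, -0.8165)

Iteration 1:
  p = (-9 - (2.5)·-1.0000 - (-3)·1.0000) / (7.5) = -0.4667
  q = (10 - (-2)·-0.4667 - (1)·1.0000) / (6) = 1.3444
  r = (-12 - (4)·-0.4667 - (4)·1.3444) / (9) = -1.7234
Iteration 2:
  p = (-9 - (2.5)·1.3444 - (-3)·-1.7234) / (7.5) = -2.3375
  q = (10 - (-2)·-2.3375 - (1)·-1.7234) / (6) = 1.1747
  r = (-12 - (4)·-2.3375 - (4)·1.1747) / (9) = -0.8165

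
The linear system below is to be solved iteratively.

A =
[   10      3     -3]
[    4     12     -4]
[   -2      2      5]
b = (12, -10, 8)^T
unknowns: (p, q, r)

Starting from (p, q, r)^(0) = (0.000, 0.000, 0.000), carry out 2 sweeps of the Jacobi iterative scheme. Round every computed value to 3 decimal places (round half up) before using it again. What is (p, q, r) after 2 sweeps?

Iteration 1:
  p = (12 - (3)·0.000 - (-3)·0.000) / (10) = 1.200
  q = (-10 - (4)·0.000 - (-4)·0.000) / (12) = -0.833
  r = (8 - (-2)·0.000 - (2)·0.000) / (5) = 1.600
Iteration 2:
  p = (12 - (3)·-0.833 - (-3)·1.600) / (10) = 1.930
  q = (-10 - (4)·1.200 - (-4)·1.600) / (12) = -0.700
  r = (8 - (-2)·1.200 - (2)·-0.833) / (5) = 2.413

(1.930, -0.700, 2.413)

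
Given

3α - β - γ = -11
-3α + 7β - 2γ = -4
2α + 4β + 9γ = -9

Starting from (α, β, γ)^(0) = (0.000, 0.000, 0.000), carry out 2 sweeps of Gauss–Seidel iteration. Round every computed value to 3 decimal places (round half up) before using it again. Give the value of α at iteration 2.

-4.125

Iteration 1:
  α = (-11 - (-1)·0.000 - (-1)·0.000) / (3) = -3.667
  β = (-4 - (-3)·-3.667 - (-2)·0.000) / (7) = -2.143
  γ = (-9 - (2)·-3.667 - (4)·-2.143) / (9) = 0.767
Iteration 2:
  α = (-11 - (-1)·-2.143 - (-1)·0.767) / (3) = -4.125
  β = (-4 - (-3)·-4.125 - (-2)·0.767) / (7) = -2.120
  γ = (-9 - (2)·-4.125 - (4)·-2.120) / (9) = 0.859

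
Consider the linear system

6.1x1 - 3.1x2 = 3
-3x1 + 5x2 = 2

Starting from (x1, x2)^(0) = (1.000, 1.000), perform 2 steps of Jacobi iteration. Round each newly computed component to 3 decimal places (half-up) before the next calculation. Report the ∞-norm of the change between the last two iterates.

Iteration 1:
  x1 = (3 - (-3.1)·1.000) / (6.1) = 1.000
  x2 = (2 - (-3)·1.000) / (5) = 1.000
Iteration 2:
  x1 = (3 - (-3.1)·1.000) / (6.1) = 1.000
  x2 = (2 - (-3)·1.000) / (5) = 1.000
Change: (0.000, 0.000) → max |·| = 0.000

0.000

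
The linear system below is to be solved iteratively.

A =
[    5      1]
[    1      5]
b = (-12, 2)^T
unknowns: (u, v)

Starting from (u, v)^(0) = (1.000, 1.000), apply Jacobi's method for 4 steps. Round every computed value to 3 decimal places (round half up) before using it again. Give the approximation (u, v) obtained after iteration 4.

(-2.578, 0.917)

Iteration 1:
  u = (-12 - (1)·1.000) / (5) = -2.600
  v = (2 - (1)·1.000) / (5) = 0.200
Iteration 2:
  u = (-12 - (1)·0.200) / (5) = -2.440
  v = (2 - (1)·-2.600) / (5) = 0.920
Iteration 3:
  u = (-12 - (1)·0.920) / (5) = -2.584
  v = (2 - (1)·-2.440) / (5) = 0.888
Iteration 4:
  u = (-12 - (1)·0.888) / (5) = -2.578
  v = (2 - (1)·-2.584) / (5) = 0.917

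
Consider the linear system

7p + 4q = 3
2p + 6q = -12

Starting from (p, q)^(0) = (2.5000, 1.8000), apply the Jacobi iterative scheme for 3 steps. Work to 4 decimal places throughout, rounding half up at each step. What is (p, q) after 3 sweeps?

(1.4571, -2.6825)

Iteration 1:
  p = (3 - (4)·1.8000) / (7) = -0.6000
  q = (-12 - (2)·2.5000) / (6) = -2.8333
Iteration 2:
  p = (3 - (4)·-2.8333) / (7) = 2.0476
  q = (-12 - (2)·-0.6000) / (6) = -1.8000
Iteration 3:
  p = (3 - (4)·-1.8000) / (7) = 1.4571
  q = (-12 - (2)·2.0476) / (6) = -2.6825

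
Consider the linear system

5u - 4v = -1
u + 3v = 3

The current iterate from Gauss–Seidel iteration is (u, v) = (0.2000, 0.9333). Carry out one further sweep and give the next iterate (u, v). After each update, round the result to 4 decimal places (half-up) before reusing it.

(0.5466, 0.8178)

One sweep:
  u = (-1 - (-4)·0.9333) / (5) = 0.5466
  v = (3 - (1)·0.5466) / (3) = 0.8178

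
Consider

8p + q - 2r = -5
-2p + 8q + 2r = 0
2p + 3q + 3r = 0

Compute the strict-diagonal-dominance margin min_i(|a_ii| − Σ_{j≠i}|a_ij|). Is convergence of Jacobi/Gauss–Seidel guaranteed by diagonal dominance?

row 1: |8| − (1+2) = 5
row 2: |8| − (2+2) = 4
row 3: |3| − (2+3) = -2
minimum over rows = -2 → not strictly diagonally dominant

-2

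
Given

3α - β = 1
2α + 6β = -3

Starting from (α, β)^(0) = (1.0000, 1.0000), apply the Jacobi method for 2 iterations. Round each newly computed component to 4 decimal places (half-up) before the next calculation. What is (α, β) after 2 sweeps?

Iteration 1:
  α = (1 - (-1)·1.0000) / (3) = 0.6667
  β = (-3 - (2)·1.0000) / (6) = -0.8333
Iteration 2:
  α = (1 - (-1)·-0.8333) / (3) = 0.0556
  β = (-3 - (2)·0.6667) / (6) = -0.7222

(0.0556, -0.7222)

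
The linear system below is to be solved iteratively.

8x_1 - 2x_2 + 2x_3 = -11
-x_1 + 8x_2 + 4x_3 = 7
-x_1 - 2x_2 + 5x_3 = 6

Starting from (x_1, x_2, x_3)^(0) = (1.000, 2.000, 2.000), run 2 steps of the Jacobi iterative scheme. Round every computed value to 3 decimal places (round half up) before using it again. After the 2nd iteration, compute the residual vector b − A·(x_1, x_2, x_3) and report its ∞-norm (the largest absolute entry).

Iteration 1:
  x_1 = (-11 - (-2)·2.000 - (2)·2.000) / (8) = -1.375
  x_2 = (7 - (-1)·1.000 - (4)·2.000) / (8) = 0.000
  x_3 = (6 - (-1)·1.000 - (-2)·2.000) / (5) = 2.200
Iteration 2:
  x_1 = (-11 - (-2)·0.000 - (2)·2.200) / (8) = -1.925
  x_2 = (7 - (-1)·-1.375 - (4)·2.200) / (8) = -0.397
  x_3 = (6 - (-1)·-1.375 - (-2)·0.000) / (5) = 0.925
Residual b − A·x = (1.756, 4.551, -1.344); ∞-norm = 4.551

4.551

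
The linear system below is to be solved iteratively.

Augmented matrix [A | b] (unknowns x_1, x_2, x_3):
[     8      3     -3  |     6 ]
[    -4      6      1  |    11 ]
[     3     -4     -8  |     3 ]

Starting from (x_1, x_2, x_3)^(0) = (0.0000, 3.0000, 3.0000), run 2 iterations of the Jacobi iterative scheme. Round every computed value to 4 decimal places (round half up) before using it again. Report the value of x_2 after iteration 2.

2.6458

Iteration 1:
  x_1 = (6 - (3)·3.0000 - (-3)·3.0000) / (8) = 0.7500
  x_2 = (11 - (-4)·0.0000 - (1)·3.0000) / (6) = 1.3333
  x_3 = (3 - (3)·0.0000 - (-4)·3.0000) / (-8) = -1.8750
Iteration 2:
  x_1 = (6 - (3)·1.3333 - (-3)·-1.8750) / (8) = -0.4531
  x_2 = (11 - (-4)·0.7500 - (1)·-1.8750) / (6) = 2.6458
  x_3 = (3 - (3)·0.7500 - (-4)·1.3333) / (-8) = -0.7604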